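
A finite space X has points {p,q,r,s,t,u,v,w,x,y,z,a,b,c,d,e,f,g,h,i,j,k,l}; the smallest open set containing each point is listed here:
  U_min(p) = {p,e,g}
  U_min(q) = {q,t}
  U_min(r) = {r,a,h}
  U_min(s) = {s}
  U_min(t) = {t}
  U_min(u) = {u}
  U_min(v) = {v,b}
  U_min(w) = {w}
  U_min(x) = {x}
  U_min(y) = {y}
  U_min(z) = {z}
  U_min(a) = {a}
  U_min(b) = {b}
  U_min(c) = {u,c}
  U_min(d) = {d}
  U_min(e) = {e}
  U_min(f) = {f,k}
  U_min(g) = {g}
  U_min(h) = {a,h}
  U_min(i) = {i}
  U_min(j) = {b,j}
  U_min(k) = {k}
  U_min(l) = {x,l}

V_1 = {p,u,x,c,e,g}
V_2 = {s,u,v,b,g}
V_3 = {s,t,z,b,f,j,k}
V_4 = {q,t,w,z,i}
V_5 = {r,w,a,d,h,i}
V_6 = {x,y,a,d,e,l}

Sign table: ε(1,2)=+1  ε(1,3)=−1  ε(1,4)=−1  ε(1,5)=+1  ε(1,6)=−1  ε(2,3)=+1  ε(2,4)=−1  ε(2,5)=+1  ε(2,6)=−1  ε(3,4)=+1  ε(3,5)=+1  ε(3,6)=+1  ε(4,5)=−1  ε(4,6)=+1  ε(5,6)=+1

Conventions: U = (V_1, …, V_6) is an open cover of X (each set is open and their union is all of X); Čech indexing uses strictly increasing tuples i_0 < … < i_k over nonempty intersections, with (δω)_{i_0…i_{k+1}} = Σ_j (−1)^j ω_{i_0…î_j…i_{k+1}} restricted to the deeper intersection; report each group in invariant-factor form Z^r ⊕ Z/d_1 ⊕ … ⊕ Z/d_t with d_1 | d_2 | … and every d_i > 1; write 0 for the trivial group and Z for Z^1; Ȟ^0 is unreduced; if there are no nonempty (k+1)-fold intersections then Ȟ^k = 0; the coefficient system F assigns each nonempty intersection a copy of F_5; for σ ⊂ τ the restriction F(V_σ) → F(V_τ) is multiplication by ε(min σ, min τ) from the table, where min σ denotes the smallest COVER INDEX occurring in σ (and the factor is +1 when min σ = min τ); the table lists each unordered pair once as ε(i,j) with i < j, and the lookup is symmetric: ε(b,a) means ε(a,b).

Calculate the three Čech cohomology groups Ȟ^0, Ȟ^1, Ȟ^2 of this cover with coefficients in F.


Ȟ^0 ≅ Z/5, Ȟ^1 ≅ Z/5, Ȟ^2 ≅ 0

nerve of the cover:
  V12={u,g} V16={x,e} V23={s,b} V34={t,z} V45={w,i} V56={a,d}
C dims 6,6; δ0: rk_F5 5
Ȟ^0 = (6 − 5) − 0 = 1, so Ȟ^0 ≅ Z/5
Ȟ^1 = (6 − 0) − 5 = 1, so Ȟ^1 ≅ Z/5
Ȟ^2 = (0 − 0) − 0 = 0, so Ȟ^2 ≅ 0


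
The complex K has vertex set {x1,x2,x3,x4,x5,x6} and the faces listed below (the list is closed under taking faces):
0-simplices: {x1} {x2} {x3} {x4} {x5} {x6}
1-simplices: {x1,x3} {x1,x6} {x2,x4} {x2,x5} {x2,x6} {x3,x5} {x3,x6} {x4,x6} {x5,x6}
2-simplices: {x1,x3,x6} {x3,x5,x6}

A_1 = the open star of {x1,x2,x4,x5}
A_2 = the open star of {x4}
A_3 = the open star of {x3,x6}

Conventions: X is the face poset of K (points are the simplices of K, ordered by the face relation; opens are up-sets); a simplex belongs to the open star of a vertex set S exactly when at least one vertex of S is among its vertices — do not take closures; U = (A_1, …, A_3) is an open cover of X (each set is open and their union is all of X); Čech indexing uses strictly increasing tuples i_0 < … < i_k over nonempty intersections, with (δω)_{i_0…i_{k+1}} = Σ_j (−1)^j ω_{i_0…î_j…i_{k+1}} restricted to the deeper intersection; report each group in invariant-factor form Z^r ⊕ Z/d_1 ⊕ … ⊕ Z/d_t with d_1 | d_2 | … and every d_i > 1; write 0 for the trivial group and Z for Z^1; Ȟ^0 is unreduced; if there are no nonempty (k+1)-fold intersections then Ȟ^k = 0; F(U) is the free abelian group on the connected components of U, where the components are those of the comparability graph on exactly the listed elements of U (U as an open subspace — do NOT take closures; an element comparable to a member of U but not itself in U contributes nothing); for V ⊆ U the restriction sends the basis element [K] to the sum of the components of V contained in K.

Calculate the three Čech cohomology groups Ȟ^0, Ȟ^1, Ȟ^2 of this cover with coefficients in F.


Ȟ^0(U;F) ≅ Z, Ȟ^1(U;F) ≅ Z^2, Ȟ^2(U;F) ≅ 0

cover nerve:
  A1={{x1},{x2},{x4},{x5},{x1,x3},{x1,x6},{x2,x4},{x2,x5},{x2,x6},{x3,x5},{x4,x6},{x5,x6},{x1,x3,x6},{x3,x5,x6}} A2={{x4},{x2,x4},{x4,x6}} A3={{x3},{x6},{x1,x3},{x1,x6},{x2,x6},{x3,x5},{x3,x6},{x4,x6},{x5,x6},{x1,x3,x6},{x3,x5,x6}}
  A12={{x4},{x2,x4},{x4,x6}} A13={{x1,x3},{x1,x6},{x2,x6},{x3,x5},{x4,x6},{x5,x6},{x1,x3,x6},{x3,x5,x6}} A23={{x4,x6}}
  A123={{x4,x6}}
components per intersection:
  A1: {{x1},{x1,x3},{x1,x6},{x1,x3,x6}} {{x2},{x4},{x5},{x2,x4},{x2,x5},{x2,x6},{x3,x5},{x4,x6},{x5,x6},{x3,x5,x6}}
  A2: {{x4},{x2,x4},{x4,x6}}
  A3: {{x3},{x6},{x1,x3},{x1,x6},{x2,x6},{x3,x5},{x3,x6},{x4,x6},{x5,x6},{x1,x3,x6},{x3,x5,x6}}
  A12: {{x4},{x2,x4},{x4,x6}}
  A13: {{x1,x3},{x1,x6},{x1,x3,x6}} {{x2,x6}} {{x3,x5},{x5,x6},{x3,x5,x6}} {{x4,x6}}
  A23: {{x4,x6}}
  A123: {{x4,x6}}
C dims 4,6,1; δ0: rk 3, SNF 1^3; δ1: rk 1, SNF 1^1
Ȟ^0: (4−3)−0=1 ⇒ Z
Ȟ^1: (6−1)−3=2 ⇒ Z^2
Ȟ^2: (1−0)−1=0 ⇒ 0


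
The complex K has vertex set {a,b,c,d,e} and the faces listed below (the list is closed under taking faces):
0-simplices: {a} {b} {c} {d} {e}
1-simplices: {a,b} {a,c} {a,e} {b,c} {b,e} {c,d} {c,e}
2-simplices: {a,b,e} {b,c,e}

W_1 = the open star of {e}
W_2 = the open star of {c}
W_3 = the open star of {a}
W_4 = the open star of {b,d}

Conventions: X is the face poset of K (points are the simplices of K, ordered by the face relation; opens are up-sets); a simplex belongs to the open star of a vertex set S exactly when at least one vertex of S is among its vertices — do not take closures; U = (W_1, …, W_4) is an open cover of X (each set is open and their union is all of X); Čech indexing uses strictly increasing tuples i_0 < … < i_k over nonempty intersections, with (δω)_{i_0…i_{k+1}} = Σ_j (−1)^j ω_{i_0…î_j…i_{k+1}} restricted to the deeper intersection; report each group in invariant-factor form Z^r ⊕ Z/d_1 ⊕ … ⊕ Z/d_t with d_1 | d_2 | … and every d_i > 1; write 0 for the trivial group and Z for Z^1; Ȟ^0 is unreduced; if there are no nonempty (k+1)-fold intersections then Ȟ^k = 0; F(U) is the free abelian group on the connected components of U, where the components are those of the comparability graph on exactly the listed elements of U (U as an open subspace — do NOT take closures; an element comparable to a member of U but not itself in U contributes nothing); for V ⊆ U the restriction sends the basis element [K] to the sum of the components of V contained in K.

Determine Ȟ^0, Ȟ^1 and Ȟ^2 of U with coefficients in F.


Ȟ^0 = Z, Ȟ^1 = Z and Ȟ^2 = 0

cover nerve:
  W1={{e},{a,e},{b,e},{c,e},{a,b,e},{b,c,e}} W2={{c},{a,c},{b,c},{c,d},{c,e},{b,c,e}} W3={{a},{a,b},{a,c},{a,e},{a,b,e}} W4={{b},{d},{a,b},{b,c},{b,e},{c,d},{a,b,e},{b,c,e}}
  W12={{c,e},{b,c,e}} W13={{a,e},{a,b,e}} W14={{b,e},{a,b,e},{b,c,e}} W23={{a,c}} W24={{b,c},{c,d},{b,c,e}} W34={{a,b},{a,b,e}}
  W124={{b,c,e}} W134={{a,b,e}}
components per intersection:
  W1: {{e},{a,e},{b,e},{c,e},{a,b,e},{b,c,e}}
  W2: {{c},{a,c},{b,c},{c,d},{c,e},{b,c,e}}
  W3: {{a},{a,b},{a,c},{a,e},{a,b,e}}
  W4: {{b},{a,b},{b,c},{b,e},{a,b,e},{b,c,e}} {{d},{c,d}}
  W12: {{c,e},{b,c,e}}
  W13: {{a,e},{a,b,e}}
  W14: {{b,e},{a,b,e},{b,c,e}}
  W23: {{a,c}}
  W24: {{b,c},{b,c,e}} {{c,d}}
  W34: {{a,b},{a,b,e}}
  W124: {{b,c,e}}
  W134: {{a,b,e}}
C dims 5,7,2; δ0: rk 4, SNF 1^4; δ1: rk 2, SNF 1^2
Ȟ^0: (5−4)−0=1 ⇒ Z
Ȟ^1: (7−2)−4=1 ⇒ Z
Ȟ^2: (2−0)−2=0 ⇒ 0


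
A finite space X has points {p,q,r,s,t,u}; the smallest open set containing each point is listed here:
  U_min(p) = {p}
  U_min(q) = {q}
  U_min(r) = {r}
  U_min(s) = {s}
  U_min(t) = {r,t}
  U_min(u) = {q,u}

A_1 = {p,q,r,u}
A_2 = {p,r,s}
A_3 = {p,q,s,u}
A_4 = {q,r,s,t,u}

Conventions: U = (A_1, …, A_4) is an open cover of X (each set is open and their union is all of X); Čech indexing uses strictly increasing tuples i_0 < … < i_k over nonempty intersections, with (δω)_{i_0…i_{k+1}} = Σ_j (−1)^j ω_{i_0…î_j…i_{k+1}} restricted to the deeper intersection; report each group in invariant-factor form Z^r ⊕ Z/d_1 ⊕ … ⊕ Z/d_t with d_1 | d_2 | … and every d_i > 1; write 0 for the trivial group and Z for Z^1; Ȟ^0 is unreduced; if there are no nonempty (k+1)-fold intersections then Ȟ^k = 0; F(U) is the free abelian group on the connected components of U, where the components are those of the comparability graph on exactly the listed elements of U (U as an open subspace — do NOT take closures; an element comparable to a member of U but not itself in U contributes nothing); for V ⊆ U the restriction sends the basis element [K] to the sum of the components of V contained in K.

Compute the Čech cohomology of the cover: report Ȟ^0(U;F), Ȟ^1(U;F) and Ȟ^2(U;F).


nonempty overlaps:
  A12={p,r} A13={p,q,u} A14={q,r,u} A23={p,s} A24={r,s} A34={q,s,u}
  A123={p} A124={r} A134={q,u} A234={s}
components per intersection:
  A1: {p} {q,u} {r}
  A2: {p} {r} {s}
  A3: {p} {q,u} {s}
  A4: {q,u} {r,t} {s}
  A12: {p} {r}
  A13: {p} {q,u}
  A14: {q,u} {r}
  A23: {p} {s}
  A24: {r} {s}
  A34: {q,u} {s}
  A123: {p}
  A124: {r}
  A134: {q,u}
  A234: {s}
C dims 12,12,4; δ0: rk 8, SNF 1^8; δ1: rk 4, SNF 1^4
degree 0: 12−8−0 = 4 → Ȟ^0 ≅ Z^4
degree 1: 12−4−8 = 0 → Ȟ^1 ≅ 0
degree 2: 4−0−4 = 0 → Ȟ^2 ≅ 0

Ȟ^0 = Z^4,  Ȟ^1 = 0,  Ȟ^2 = 0


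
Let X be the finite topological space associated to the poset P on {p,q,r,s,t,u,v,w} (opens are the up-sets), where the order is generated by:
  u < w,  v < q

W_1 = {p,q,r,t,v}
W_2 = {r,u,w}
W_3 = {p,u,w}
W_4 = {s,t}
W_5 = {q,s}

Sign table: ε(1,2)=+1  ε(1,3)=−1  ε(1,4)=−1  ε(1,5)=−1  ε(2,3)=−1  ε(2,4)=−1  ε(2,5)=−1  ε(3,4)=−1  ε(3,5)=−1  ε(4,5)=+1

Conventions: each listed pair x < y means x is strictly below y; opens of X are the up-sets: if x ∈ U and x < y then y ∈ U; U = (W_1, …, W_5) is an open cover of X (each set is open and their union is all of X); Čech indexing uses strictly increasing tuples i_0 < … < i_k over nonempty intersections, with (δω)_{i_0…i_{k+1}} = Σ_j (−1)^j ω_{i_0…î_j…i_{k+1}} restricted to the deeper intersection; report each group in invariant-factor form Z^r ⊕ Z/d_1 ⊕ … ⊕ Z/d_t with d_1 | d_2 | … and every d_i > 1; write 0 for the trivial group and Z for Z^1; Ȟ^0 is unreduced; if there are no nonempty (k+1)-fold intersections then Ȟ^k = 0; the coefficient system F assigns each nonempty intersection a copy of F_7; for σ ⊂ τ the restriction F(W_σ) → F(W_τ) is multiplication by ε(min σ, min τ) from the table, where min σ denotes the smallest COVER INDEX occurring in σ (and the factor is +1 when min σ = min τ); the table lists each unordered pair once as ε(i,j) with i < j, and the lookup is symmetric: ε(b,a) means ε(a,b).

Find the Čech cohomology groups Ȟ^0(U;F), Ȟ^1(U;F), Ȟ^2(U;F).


Ȟ^0 = Z/7, Ȟ^1 = Z/7 ⊕ Z/7, Ȟ^2 = 0

nerve of the cover:
  W12={r} W13={p} W14={t} W15={q} W23={u,w} W45={s}
C dims 5,6; δ0: rk_F7 4
Ȟ^0 = (5 − 4) − 0 = 1, so Ȟ^0 ≅ Z/7
Ȟ^1 = (6 − 0) − 4 = 2, so Ȟ^1 ≅ Z/7 ⊕ Z/7
Ȟ^2 = (0 − 0) − 0 = 0, so Ȟ^2 ≅ 0


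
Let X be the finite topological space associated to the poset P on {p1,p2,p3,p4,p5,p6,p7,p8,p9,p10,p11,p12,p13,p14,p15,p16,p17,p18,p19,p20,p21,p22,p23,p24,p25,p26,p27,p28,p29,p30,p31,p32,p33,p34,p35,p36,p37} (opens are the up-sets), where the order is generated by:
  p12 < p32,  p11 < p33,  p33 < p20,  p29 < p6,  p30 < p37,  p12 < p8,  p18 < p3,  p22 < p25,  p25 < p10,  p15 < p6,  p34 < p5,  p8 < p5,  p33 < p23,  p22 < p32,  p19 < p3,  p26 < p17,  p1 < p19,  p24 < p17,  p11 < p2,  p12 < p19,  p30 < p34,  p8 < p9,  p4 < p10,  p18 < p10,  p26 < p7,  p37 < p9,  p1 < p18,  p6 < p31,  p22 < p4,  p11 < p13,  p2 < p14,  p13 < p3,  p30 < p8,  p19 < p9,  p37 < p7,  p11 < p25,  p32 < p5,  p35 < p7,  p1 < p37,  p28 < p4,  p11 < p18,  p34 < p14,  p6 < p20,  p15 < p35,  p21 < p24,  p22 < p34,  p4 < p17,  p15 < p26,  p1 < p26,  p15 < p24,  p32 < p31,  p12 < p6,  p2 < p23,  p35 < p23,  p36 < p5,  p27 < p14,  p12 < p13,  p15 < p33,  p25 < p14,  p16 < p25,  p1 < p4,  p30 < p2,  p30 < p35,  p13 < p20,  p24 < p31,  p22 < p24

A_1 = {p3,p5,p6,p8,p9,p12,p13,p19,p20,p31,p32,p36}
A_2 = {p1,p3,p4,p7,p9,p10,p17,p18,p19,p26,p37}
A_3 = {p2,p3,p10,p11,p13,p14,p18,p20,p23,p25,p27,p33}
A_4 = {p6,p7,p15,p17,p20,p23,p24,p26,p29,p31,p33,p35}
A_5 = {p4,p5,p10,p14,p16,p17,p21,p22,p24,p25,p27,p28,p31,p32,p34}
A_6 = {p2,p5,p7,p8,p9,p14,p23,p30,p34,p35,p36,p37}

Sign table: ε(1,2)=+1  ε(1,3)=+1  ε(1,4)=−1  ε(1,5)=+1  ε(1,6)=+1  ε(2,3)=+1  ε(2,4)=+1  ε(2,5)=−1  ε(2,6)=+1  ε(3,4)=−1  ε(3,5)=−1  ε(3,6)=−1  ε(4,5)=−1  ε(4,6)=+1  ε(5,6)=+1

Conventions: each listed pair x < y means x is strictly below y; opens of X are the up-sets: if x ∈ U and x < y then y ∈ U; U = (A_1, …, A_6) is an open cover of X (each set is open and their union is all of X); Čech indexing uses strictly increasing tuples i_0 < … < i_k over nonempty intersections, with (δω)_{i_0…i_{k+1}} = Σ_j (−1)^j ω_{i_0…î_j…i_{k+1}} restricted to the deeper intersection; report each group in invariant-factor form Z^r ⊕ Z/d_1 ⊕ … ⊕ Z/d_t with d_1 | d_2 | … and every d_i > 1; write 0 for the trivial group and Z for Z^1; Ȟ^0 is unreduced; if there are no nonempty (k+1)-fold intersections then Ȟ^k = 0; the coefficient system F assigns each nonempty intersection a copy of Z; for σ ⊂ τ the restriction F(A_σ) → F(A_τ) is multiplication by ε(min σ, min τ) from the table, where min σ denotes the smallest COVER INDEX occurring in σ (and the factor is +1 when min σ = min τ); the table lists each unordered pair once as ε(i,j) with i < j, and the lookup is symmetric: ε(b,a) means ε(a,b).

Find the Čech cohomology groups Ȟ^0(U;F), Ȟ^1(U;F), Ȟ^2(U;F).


Ȟ^0 ≅ 0; Ȟ^1 ≅ Z/2; Ȟ^2 ≅ Z

cover nerve:
  A12={p3,p9,p19} A13={p3,p13,p20} A14={p6,p20,p31} A15={p5,p31,p32} A16={p5,p8,p9,p36} A23={p3,p10,p18} A24={p7,p17,p26} A25={p4,p10,p17} A26={p7,p9,p37} A34={p20,p23,p33} A35={p10,p14,p25,p27} A36={p2,p14,p23} A45={p17,p24,p31} A46={p7,p23,p35} A56={p5,p14,p34}
  A123={p3} A126={p9} A134={p20} A145={p31} A156={p5} A235={p10} A245={p17} A246={p7} A346={p23} A356={p14}
C dims 6,15,10; δ0: rk 6, SNF 1^5·2; δ1: rk 9, SNF 1^9
Ȟ^0: (6−6)−0=0 ⇒ 0
Ȟ^1: (15−9)−6=0 plus torsion [2] ⇒ Z/2
Ȟ^2: (10−0)−9=1 ⇒ Z


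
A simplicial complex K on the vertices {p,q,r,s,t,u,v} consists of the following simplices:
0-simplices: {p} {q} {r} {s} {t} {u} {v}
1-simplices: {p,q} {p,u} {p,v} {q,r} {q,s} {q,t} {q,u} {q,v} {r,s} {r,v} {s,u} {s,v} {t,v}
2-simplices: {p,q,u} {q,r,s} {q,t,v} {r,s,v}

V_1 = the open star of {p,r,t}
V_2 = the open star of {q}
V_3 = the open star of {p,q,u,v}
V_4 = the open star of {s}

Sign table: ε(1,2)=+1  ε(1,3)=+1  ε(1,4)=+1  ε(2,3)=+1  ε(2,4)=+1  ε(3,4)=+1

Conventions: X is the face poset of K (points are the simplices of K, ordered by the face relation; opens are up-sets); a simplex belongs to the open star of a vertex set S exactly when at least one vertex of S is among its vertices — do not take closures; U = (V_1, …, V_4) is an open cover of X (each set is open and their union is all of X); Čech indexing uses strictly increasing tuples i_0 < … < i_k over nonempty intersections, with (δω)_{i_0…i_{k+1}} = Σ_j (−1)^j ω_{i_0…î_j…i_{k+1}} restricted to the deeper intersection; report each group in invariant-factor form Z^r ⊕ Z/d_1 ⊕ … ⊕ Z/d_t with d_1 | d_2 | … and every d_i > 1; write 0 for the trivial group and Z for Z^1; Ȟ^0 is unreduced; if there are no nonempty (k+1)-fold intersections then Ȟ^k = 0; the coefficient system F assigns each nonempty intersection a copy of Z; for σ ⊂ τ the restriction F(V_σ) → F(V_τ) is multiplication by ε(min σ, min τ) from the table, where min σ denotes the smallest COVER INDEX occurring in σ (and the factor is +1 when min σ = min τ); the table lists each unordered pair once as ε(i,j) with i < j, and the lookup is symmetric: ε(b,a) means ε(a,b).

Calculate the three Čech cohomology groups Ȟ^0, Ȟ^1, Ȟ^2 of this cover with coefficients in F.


cover nerve:
  V1={{p},{r},{t},{p,q},{p,u},{p,v},{q,r},{q,t},{r,s},{r,v},{t,v},{p,q,u},{q,r,s},{q,t,v},{r,s,v}} V2={{q},{p,q},{q,r},{q,s},{q,t},{q,u},{q,v},{p,q,u},{q,r,s},{q,t,v}} V3={{p},{q},{u},{v},{p,q},{p,u},{p,v},{q,r},{q,s},{q,t},{q,u},{q,v},{r,v},{s,u},{s,v},{t,v},{p,q,u},{q,r,s},{q,t,v},{r,s,v}} V4={{s},{q,s},{r,s},{s,u},{s,v},{q,r,s},{r,s,v}}
  V12={{p,q},{q,r},{q,t},{p,q,u},{q,r,s},{q,t,v}} V13={{p},{p,q},{p,u},{p,v},{q,r},{q,t},{r,v},{t,v},{p,q,u},{q,r,s},{q,t,v},{r,s,v}} V14={{r,s},{q,r,s},{r,s,v}} V23={{q},{p,q},{q,r},{q,s},{q,t},{q,u},{q,v},{p,q,u},{q,r,s},{q,t,v}} V24={{q,s},{q,r,s}} V34={{q,s},{s,u},{s,v},{q,r,s},{r,s,v}}
  V123={{p,q},{q,r},{q,t},{p,q,u},{q,r,s},{q,t,v}} V124={{q,r,s}} V134={{q,r,s},{r,s,v}} V234={{q,s},{q,r,s}}
  V1234={{q,r,s}}
C dims 4,6,4,1; δ0: rk 3, SNF 1^3; δ1: rk 3, SNF 1^3; δ2: rk 1, SNF 1^1
Ȟ^0: (4−3)−0=1 ⇒ Z
Ȟ^1: (6−3)−3=0 ⇒ 0
Ȟ^2: (4−1)−3=0 ⇒ 0

Ȟ^0(U;F) ≅ Z,  Ȟ^1(U;F) ≅ 0,  Ȟ^2(U;F) ≅ 0


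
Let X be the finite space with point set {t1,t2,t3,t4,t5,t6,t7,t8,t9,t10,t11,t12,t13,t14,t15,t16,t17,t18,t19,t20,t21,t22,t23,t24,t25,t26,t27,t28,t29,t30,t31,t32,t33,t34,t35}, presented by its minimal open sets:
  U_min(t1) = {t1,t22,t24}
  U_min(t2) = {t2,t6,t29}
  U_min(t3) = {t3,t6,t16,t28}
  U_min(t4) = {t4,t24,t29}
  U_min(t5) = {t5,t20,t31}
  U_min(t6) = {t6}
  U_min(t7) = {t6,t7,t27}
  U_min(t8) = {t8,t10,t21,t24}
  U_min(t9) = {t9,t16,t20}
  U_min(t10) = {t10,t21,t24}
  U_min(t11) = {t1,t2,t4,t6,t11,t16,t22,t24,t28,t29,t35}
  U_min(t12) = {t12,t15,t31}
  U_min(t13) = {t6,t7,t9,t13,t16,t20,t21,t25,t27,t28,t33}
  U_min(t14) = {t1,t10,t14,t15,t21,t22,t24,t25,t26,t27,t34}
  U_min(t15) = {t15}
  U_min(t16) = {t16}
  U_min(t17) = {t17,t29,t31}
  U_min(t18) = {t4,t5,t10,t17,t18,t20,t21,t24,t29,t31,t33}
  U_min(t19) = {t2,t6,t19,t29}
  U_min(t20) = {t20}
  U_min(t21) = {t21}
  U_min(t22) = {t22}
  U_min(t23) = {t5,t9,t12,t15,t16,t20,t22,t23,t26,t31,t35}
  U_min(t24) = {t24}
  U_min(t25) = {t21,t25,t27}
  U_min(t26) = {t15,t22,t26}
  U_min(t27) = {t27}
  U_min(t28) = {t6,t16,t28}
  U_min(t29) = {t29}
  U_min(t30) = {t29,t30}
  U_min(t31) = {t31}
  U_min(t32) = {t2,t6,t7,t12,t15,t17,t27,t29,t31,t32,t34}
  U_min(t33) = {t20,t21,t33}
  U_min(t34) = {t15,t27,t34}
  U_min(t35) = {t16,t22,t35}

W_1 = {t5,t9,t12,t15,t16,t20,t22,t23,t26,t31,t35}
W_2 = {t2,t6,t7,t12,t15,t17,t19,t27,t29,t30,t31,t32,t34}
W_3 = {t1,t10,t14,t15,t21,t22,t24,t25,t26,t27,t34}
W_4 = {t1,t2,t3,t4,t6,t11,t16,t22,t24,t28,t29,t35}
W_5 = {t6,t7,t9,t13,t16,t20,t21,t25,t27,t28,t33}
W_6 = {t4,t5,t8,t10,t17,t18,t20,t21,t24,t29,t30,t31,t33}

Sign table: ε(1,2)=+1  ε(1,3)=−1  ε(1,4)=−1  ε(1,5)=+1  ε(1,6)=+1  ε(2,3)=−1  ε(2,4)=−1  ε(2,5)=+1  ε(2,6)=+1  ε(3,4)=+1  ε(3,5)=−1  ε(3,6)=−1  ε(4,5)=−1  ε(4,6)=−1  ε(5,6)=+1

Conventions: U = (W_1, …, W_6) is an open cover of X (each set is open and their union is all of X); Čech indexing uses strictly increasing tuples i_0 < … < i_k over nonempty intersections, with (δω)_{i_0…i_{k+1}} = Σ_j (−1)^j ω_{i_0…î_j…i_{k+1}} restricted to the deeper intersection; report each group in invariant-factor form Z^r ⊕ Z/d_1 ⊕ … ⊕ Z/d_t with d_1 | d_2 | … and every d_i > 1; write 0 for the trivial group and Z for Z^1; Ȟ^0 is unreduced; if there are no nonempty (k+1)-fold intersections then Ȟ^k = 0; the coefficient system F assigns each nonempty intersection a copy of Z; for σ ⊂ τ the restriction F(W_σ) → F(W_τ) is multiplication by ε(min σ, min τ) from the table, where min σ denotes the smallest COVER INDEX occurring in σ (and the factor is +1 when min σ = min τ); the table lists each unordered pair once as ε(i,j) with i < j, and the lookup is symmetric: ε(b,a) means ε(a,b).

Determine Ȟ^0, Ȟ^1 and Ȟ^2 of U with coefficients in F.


Ȟ^0 = Z, Ȟ^1 = 0 and Ȟ^2 = Z/2

nerve simplices:
  W12={t12,t15,t31} W13={t15,t22,t26} W14={t16,t22,t35} W15={t9,t16,t20} W16={t5,t20,t31} W23={t15,t27,t34} W24={t2,t6,t29} W25={t6,t7,t27} W26={t17,t29,t30,t31} W34={t1,t22,t24} W35={t21,t25,t27} W36={t10,t21,t24} W45={t6,t16,t28} W46={t4,t24,t29} W56={t20,t21,t33}
  W123={t15} W126={t31} W134={t22} W145={t16} W156={t20} W235={t27} W245={t6} W246={t29} W346={t24} W356={t21}
C dims 6,15,10; δ0: rk 5, SNF 1^5; δ1: rk 10, SNF 1^9·2
degree 0: 6−5−0 = 1 → Ȟ^0 ≅ Z
degree 1: 15−10−5 = 0 → Ȟ^1 ≅ 0
degree 2: 10−0−10 = 0 plus torsion [2] → Ȟ^2 ≅ Z/2


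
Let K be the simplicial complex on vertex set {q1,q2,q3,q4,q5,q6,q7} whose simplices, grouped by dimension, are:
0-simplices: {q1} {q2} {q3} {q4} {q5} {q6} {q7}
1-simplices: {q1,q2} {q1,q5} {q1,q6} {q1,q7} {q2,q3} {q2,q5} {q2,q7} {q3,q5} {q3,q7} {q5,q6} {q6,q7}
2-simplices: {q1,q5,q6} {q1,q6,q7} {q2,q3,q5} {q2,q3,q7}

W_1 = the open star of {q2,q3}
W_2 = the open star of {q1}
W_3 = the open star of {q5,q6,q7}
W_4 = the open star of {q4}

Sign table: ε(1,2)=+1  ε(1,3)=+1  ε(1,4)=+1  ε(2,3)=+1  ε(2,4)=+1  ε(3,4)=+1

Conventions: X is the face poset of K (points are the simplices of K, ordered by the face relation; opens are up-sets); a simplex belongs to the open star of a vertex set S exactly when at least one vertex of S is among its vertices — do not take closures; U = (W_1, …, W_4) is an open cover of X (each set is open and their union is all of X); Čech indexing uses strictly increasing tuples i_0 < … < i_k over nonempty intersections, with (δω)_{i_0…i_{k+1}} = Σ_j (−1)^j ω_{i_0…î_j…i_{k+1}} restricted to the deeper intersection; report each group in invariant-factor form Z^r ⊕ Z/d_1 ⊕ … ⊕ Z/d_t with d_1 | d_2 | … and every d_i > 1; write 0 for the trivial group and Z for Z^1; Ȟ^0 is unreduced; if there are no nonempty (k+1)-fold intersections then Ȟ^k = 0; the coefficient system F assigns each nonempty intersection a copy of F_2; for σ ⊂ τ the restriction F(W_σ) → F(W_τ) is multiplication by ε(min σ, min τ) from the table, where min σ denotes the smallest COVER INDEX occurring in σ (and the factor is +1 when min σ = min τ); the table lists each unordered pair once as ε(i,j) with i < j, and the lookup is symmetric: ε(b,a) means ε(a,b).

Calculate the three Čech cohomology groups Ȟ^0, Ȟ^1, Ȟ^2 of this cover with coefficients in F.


Ȟ^0 = Z/2 ⊕ Z/2, Ȟ^1 = Z/2 and Ȟ^2 = 0

nerve of the cover:
  W1={{q2},{q3},{q1,q2},{q2,q3},{q2,q5},{q2,q7},{q3,q5},{q3,q7},{q2,q3,q5},{q2,q3,q7}} W2={{q1},{q1,q2},{q1,q5},{q1,q6},{q1,q7},{q1,q5,q6},{q1,q6,q7}} W3={{q5},{q6},{q7},{q1,q5},{q1,q6},{q1,q7},{q2,q5},{q2,q7},{q3,q5},{q3,q7},{q5,q6},{q6,q7},{q1,q5,q6},{q1,q6,q7},{q2,q3,q5},{q2,q3,q7}} W4={{q4}}
  W12={{q1,q2}} W13={{q2,q5},{q2,q7},{q3,q5},{q3,q7},{q2,q3,q5},{q2,q3,q7}} W23={{q1,q5},{q1,q6},{q1,q7},{q1,q5,q6},{q1,q6,q7}}
C dims 4,3; δ0: rk_F2 2
Ȟ^0 = (4 − 2) − 0 = 2, so Ȟ^0 ≅ Z/2 ⊕ Z/2
Ȟ^1 = (3 − 0) − 2 = 1, so Ȟ^1 ≅ Z/2
Ȟ^2 = (0 − 0) − 0 = 0, so Ȟ^2 ≅ 0


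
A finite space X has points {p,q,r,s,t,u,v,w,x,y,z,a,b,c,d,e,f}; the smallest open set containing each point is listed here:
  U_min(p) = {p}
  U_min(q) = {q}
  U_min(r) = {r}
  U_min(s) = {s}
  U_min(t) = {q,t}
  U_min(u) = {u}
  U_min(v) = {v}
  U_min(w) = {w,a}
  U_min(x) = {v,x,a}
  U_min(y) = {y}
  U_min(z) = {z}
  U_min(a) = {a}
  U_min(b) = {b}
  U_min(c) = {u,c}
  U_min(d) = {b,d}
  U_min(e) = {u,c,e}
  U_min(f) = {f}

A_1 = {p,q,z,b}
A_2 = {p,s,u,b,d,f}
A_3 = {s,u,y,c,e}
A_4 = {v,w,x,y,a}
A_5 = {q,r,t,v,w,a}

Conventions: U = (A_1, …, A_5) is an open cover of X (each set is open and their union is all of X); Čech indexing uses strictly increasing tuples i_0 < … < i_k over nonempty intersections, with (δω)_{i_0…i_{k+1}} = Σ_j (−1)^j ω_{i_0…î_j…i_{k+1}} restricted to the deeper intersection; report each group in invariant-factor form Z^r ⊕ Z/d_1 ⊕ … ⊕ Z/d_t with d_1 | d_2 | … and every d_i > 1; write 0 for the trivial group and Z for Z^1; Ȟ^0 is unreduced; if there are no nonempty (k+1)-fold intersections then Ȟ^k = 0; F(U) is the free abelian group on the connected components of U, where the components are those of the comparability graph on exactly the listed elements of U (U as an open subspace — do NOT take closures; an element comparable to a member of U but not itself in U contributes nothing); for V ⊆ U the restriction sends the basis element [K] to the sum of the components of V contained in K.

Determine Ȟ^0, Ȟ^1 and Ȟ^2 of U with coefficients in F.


nerve of the cover:
  A12={p,b} A15={q} A23={s,u} A34={y} A45={v,w,a}
components per intersection:
  A1: {p} {q} {z} {b}
  A2: {p} {s} {u} {b,d} {f}
  A3: {s} {u,c,e} {y}
  A4: {v,w,x,a} {y}
  A5: {q,t} {r} {v} {w,a}
  A12: {p} {b}
  A15: {q}
  A23: {s} {u}
  A34: {y}
  A45: {v} {w,a}
C dims 18,8; δ0: rk 8, SNF 1^8
Ȟ^0 = (18 − 8) − 0 = 10, so Ȟ^0 ≅ Z^10
Ȟ^1 = (8 − 0) − 8 = 0, so Ȟ^1 ≅ 0
Ȟ^2 = (0 − 0) − 0 = 0, so Ȟ^2 ≅ 0

Ȟ^0(U;F) ≅ Z^10; Ȟ^1(U;F) ≅ 0; Ȟ^2(U;F) ≅ 0


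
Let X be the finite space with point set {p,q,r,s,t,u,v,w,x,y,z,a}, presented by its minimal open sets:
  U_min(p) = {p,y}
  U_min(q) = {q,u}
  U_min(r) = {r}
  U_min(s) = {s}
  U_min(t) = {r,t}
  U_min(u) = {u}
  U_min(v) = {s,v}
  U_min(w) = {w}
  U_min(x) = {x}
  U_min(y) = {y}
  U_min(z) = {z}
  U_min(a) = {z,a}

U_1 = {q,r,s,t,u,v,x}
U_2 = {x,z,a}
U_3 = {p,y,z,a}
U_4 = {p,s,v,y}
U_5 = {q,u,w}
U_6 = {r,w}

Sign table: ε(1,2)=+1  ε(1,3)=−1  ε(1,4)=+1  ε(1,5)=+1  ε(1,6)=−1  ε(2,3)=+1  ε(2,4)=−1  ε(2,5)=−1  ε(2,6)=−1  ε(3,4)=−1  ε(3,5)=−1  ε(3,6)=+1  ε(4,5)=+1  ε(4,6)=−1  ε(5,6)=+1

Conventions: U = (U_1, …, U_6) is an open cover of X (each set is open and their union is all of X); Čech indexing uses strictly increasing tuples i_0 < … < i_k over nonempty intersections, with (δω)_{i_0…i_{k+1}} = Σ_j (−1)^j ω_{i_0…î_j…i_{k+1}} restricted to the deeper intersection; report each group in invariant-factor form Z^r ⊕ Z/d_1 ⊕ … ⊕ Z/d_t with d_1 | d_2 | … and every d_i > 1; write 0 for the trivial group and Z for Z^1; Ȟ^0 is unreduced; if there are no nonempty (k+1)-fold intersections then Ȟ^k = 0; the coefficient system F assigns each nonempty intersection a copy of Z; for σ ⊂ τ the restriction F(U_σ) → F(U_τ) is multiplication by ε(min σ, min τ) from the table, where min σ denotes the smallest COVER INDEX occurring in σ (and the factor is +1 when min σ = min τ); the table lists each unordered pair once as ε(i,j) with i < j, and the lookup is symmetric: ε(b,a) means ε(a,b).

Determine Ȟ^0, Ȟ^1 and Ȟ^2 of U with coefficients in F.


nerve of the cover:
  U12={x} U14={s,v} U15={q,u} U16={r} U23={z,a} U34={p,y} U56={w}
C dims 6,7; δ0: rk 6, SNF 1^5·2
Ȟ^0 = (6 − 6) − 0 = 0, so Ȟ^0 ≅ 0
Ȟ^1 = (7 − 0) − 6 = 1 plus torsion [2], so Ȟ^1 ≅ Z ⊕ Z/2
Ȟ^2 = (0 − 0) − 0 = 0, so Ȟ^2 ≅ 0

Ȟ^0 = 0, Ȟ^1 = Z ⊕ Z/2, Ȟ^2 = 0


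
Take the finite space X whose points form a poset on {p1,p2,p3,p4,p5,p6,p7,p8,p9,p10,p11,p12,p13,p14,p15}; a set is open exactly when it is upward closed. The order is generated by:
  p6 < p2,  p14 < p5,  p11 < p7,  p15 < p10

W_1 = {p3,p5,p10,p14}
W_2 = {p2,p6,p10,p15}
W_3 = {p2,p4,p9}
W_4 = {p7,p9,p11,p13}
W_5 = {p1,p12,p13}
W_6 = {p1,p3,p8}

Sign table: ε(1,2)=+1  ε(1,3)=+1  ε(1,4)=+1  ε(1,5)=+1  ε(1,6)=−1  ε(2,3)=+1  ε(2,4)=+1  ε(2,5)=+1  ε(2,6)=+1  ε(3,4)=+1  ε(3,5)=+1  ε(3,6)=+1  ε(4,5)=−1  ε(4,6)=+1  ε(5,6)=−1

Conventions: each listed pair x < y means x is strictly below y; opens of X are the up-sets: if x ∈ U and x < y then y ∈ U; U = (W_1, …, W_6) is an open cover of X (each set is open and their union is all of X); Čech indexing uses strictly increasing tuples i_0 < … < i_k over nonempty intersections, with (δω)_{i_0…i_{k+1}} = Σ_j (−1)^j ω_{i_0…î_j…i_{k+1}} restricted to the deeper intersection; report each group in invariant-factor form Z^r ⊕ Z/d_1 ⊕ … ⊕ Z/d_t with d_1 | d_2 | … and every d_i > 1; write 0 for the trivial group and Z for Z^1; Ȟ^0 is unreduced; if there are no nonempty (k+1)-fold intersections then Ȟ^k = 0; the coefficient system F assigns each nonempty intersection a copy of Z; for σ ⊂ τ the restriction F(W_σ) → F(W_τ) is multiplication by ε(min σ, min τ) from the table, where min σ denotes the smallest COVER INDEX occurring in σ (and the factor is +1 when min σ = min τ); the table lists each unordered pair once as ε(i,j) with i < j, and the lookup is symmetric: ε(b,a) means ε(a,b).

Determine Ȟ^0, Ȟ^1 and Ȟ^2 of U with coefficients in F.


nerve simplices:
  W12={p10} W16={p3} W23={p2} W34={p9} W45={p13} W56={p1}
C dims 6,6; δ0: rk 6, SNF 1^5·2
degree 0: 6−6−0 = 0 → Ȟ^0 ≅ 0
degree 1: 6−0−6 = 0 plus torsion [2] → Ȟ^1 ≅ Z/2
degree 2: 0−0−0 = 0 → Ȟ^2 ≅ 0

Ȟ^0 ≅ 0; Ȟ^1 ≅ Z/2; Ȟ^2 ≅ 0


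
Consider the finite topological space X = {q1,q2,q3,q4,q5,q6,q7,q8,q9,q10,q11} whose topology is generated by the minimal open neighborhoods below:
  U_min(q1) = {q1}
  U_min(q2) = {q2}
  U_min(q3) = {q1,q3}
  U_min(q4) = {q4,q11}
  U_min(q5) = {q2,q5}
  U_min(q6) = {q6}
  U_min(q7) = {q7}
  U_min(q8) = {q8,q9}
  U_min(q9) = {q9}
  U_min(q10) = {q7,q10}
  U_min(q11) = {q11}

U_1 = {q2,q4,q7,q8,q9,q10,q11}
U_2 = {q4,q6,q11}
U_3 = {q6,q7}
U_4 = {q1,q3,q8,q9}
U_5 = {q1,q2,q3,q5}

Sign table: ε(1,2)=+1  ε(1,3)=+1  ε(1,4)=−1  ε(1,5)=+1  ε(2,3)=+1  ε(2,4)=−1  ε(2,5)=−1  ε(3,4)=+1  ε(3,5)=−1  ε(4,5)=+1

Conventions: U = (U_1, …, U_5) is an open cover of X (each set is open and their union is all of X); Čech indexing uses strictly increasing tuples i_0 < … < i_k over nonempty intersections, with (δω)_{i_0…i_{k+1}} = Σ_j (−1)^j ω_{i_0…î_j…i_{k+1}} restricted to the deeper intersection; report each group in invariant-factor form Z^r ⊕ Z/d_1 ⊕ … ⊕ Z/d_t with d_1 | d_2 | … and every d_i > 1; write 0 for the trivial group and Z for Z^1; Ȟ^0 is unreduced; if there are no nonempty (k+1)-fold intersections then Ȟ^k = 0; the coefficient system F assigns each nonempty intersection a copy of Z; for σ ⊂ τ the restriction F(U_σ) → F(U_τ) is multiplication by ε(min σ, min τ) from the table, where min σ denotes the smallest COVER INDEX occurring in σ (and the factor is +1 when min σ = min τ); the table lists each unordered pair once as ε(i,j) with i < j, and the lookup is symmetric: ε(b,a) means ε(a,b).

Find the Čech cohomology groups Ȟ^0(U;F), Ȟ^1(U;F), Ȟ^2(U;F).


Ȟ^0 ≅ 0,  Ȟ^1 ≅ Z ⊕ Z/2,  Ȟ^2 ≅ 0

nonempty overlaps:
  U12={q4,q11} U13={q7} U14={q8,q9} U15={q2} U23={q6} U45={q1,q3}
C dims 5,6; δ0: rk 5, SNF 1^4·2
degree 0: 5−5−0 = 0 → Ȟ^0 ≅ 0
degree 1: 6−0−5 = 1 plus torsion [2] → Ȟ^1 ≅ Z ⊕ Z/2
degree 2: 0−0−0 = 0 → Ȟ^2 ≅ 0


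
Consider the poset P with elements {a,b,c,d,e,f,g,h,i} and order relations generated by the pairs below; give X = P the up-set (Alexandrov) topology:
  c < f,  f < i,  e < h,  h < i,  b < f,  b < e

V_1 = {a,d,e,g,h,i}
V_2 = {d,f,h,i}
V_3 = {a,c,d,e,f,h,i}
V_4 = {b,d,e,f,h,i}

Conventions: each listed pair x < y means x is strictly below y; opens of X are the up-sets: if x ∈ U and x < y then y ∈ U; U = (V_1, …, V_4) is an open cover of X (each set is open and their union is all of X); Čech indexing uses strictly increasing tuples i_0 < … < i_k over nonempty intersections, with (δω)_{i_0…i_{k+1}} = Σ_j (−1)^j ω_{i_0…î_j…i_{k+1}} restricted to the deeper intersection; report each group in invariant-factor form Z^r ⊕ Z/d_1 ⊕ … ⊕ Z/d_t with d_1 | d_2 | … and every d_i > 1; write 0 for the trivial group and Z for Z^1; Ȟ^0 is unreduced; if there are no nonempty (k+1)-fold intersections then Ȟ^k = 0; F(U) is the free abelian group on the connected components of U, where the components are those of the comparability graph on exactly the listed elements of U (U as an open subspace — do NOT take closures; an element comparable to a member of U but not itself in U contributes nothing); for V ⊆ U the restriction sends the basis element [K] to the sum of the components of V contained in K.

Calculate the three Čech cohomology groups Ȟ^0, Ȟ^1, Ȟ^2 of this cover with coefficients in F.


cover nerve:
  V12={d,h,i} V13={a,d,e,h,i} V14={d,e,h,i} V23={d,f,h,i} V24={d,f,h,i} V34={d,e,f,h,i}
  V123={d,h,i} V124={d,h,i} V134={d,e,h,i} V234={d,f,h,i}
  V1234={d,h,i}
components per intersection:
  V1: {a} {d} {e,h,i} {g}
  V2: {d} {f,h,i}
  V3: {a} {c,e,f,h,i} {d}
  V4: {b,e,f,h,i} {d}
  V12: {d} {h,i}
  V13: {a} {d} {e,h,i}
  V14: {d} {e,h,i}
  V23: {d} {f,h,i}
  V24: {d} {f,h,i}
  V34: {d} {e,f,h,i}
  V123: {d} {h,i}
  V124: {d} {h,i}
  V134: {d} {e,h,i}
  V234: {d} {f,h,i}
  V1234: {d} {h,i}
C dims 11,13,8,2; δ0: rk 7, SNF 1^7; δ1: rk 6, SNF 1^6; δ2: rk 2, SNF 1^2
Ȟ^0: (11−7)−0=4 ⇒ Z^4
Ȟ^1: (13−6)−7=0 ⇒ 0
Ȟ^2: (8−2)−6=0 ⇒ 0

Ȟ^0 ≅ Z^4, Ȟ^1 ≅ 0, Ȟ^2 ≅ 0


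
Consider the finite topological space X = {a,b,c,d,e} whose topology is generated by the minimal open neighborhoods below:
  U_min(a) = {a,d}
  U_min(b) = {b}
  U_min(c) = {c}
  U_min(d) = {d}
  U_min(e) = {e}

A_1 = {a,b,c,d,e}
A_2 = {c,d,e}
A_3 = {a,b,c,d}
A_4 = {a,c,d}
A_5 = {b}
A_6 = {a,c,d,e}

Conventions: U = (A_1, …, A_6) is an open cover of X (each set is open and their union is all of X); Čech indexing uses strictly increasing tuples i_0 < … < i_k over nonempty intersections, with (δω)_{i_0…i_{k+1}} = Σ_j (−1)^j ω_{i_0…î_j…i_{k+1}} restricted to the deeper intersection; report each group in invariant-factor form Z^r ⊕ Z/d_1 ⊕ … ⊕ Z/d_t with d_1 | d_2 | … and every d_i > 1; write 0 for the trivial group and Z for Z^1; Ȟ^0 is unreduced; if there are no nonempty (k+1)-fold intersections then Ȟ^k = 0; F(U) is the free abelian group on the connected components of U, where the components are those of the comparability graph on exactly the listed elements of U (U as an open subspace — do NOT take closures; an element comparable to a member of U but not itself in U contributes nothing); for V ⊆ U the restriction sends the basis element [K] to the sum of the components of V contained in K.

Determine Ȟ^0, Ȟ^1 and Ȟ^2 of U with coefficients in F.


Ȟ^0 = Z^4, Ȟ^1 = 0 and Ȟ^2 = 0

cover nerve:
  A12={c,d,e} A13={a,b,c,d} A14={a,c,d} A15={b} A16={a,c,d,e} A23={c,d} A24={c,d} A26={c,d,e} A34={a,c,d} A35={b} A36={a,c,d} A46={a,c,d}
  A123={c,d} A124={c,d} A126={c,d,e} A134={a,c,d} A135={b} A136={a,c,d} A146={a,c,d} A234={c,d} A236={c,d} A246={c,d} A346={a,c,d}
  A1234={c,d} A1236={c,d} A1246={c,d} A1346={a,c,d} A2346={c,d}
  A12346={c,d}
components per intersection:
  A1: {a,d} {b} {c} {e}
  A2: {c} {d} {e}
  A3: {a,d} {b} {c}
  A4: {a,d} {c}
  A5: {b}
  A6: {a,d} {c} {e}
  A12: {c} {d} {e}
  A13: {a,d} {b} {c}
  A14: {a,d} {c}
  A15: {b}
  A16: {a,d} {c} {e}
  A23: {c} {d}
  A24: {c} {d}
  A26: {c} {d} {e}
  A34: {a,d} {c}
  A35: {b}
  A36: {a,d} {c}
  A46: {a,d} {c}
  A123: {c} {d}
  A124: {c} {d}
  A126: {c} {d} {e}
  A134: {a,d} {c}
  A135: {b}
  A136: {a,d} {c}
  A146: {a,d} {c}
  A234: {c} {d}
  A236: {c} {d}
  A246: {c} {d}
  A346: {a,d} {c}
  A1234: {c} {d}
  A1236: {c} {d}
  A1246: {c} {d}
  A1346: {a,d} {c}
  A2346: {c} {d}
  A12346: {c} {d}
C dims 16,26,22,10; δ0: rk 12, SNF 1^12; δ1: rk 14, SNF 1^14; δ2: rk 8, SNF 1^8
Ȟ^0: (16−12)−0=4 ⇒ Z^4
Ȟ^1: (26−14)−12=0 ⇒ 0
Ȟ^2: (22−8)−14=0 ⇒ 0


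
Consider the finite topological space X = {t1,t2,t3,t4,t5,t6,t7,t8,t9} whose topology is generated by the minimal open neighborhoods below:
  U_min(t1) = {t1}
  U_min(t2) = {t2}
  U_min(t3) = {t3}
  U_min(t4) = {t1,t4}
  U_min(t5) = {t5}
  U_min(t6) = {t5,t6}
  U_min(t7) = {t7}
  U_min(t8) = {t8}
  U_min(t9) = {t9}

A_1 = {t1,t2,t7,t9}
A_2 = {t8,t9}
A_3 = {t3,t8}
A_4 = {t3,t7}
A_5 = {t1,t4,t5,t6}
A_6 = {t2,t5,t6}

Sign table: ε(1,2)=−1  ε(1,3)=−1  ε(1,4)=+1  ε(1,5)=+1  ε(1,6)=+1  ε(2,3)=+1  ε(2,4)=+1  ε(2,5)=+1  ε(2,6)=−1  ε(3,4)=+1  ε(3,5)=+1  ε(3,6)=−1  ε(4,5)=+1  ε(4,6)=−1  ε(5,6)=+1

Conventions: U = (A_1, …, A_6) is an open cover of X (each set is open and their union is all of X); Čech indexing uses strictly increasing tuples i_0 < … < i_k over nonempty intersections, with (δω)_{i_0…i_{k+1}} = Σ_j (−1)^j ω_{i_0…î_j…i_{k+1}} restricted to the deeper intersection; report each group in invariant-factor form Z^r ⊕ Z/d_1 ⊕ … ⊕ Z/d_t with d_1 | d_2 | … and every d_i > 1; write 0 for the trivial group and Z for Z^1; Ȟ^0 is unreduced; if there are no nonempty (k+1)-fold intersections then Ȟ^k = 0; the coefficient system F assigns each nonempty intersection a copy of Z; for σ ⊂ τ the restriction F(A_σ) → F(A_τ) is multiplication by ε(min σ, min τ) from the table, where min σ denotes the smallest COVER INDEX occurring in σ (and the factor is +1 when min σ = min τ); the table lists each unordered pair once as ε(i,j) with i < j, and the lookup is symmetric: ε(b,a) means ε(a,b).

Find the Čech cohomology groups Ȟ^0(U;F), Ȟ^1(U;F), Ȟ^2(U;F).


cover nerve:
  A12={t9} A14={t7} A15={t1} A16={t2} A23={t8} A34={t3} A56={t5,t6}
C dims 6,7; δ0: rk 6, SNF 1^5·2
Ȟ^0: (6−6)−0=0 ⇒ 0
Ȟ^1: (7−0)−6=1 plus torsion [2] ⇒ Z ⊕ Z/2
Ȟ^2: (0−0)−0=0 ⇒ 0

Ȟ^0(U;F) ≅ 0, Ȟ^1(U;F) ≅ Z ⊕ Z/2, Ȟ^2(U;F) ≅ 0


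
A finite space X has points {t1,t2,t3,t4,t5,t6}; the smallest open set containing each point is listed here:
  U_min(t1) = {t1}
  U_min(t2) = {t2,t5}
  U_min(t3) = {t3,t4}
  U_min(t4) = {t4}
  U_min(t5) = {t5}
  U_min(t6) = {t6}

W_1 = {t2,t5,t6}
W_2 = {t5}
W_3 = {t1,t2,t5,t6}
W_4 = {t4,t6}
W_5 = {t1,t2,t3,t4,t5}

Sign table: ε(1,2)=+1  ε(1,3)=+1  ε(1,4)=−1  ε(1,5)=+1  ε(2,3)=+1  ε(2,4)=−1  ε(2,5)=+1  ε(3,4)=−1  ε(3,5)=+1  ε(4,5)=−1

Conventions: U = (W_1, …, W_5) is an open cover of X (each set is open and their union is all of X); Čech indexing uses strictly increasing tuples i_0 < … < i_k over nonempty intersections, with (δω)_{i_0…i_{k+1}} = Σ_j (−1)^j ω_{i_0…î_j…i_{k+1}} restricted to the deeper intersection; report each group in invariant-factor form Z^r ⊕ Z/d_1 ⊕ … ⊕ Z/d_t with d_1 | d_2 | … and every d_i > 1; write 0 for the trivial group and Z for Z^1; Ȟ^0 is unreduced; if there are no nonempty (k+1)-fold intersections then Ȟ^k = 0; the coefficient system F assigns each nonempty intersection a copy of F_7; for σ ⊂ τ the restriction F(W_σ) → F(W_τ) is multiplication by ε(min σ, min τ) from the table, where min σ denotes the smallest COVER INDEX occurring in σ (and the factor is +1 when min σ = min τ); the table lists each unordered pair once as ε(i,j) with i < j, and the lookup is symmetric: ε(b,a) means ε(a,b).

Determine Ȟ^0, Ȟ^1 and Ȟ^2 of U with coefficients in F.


intersection data:
  W12={t5} W13={t2,t5,t6} W14={t6} W15={t2,t5} W23={t5} W25={t5} W34={t6} W35={t1,t2,t5} W45={t4}
  W123={t5} W125={t5} W134={t6} W135={t2,t5} W235={t5}
  W1235={t5}
C dims 5,9,5,1; δ0: rk_F7 4; δ1: rk_F7 4; δ2: rk_F7 1
Ȟ^0 = (5 − 4) − 0 = 1, so Ȟ^0 ≅ Z/7
Ȟ^1 = (9 − 4) − 4 = 1, so Ȟ^1 ≅ Z/7
Ȟ^2 = (5 − 1) − 4 = 0, so Ȟ^2 ≅ 0

Ȟ^0 = Z/7, Ȟ^1 = Z/7, Ȟ^2 = 0


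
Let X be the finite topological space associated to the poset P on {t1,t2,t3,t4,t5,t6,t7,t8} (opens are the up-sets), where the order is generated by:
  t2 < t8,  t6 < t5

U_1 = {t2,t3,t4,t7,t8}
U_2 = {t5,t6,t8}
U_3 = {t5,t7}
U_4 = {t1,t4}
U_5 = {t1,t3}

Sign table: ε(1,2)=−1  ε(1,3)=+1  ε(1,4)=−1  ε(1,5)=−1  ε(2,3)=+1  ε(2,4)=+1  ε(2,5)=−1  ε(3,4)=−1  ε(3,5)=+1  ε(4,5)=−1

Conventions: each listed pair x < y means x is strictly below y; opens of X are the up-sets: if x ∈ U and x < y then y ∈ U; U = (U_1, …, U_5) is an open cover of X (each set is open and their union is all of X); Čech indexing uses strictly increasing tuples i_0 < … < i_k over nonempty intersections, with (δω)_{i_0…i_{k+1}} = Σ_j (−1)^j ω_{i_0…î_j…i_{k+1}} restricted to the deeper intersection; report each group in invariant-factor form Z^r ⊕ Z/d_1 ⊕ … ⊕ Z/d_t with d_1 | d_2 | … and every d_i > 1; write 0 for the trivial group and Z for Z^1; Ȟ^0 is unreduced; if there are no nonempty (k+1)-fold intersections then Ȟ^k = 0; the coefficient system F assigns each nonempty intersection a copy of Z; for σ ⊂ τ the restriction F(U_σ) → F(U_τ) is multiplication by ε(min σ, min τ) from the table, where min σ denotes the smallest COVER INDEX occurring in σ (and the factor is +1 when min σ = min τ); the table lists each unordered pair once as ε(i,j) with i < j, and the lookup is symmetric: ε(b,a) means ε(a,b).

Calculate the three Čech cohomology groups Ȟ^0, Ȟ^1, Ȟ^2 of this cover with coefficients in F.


Ȟ^0 ≅ 0; Ȟ^1 ≅ Z ⊕ Z/2; Ȟ^2 ≅ 0

nerve of the cover:
  U12={t8} U13={t7} U14={t4} U15={t3} U23={t5} U45={t1}
C dims 5,6; δ0: rk 5, SNF 1^4·2
Ȟ^0 = (5 − 5) − 0 = 0, so Ȟ^0 ≅ 0
Ȟ^1 = (6 − 0) − 5 = 1 plus torsion [2], so Ȟ^1 ≅ Z ⊕ Z/2
Ȟ^2 = (0 − 0) − 0 = 0, so Ȟ^2 ≅ 0
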